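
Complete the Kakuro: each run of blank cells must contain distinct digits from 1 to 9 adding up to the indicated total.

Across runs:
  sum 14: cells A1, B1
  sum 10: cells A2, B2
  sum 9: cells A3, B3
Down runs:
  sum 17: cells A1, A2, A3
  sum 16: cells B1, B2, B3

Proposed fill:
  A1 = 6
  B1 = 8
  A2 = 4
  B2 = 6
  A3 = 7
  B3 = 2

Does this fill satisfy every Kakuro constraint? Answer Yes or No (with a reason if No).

Yes

Across: 6+8=14; 4+6=10; 7+2=9. Down: 6+4+7=17; 8+6+2=16. No digit repeats within any run.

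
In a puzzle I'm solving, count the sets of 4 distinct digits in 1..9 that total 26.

4 distinct digits from 1–9 sum between 10 and 30.
Enumerating: {2,7,8,9}, {3,6,8,9}, {4,5,8,9}, {4,6,7,9}, {5,6,7,8}.

5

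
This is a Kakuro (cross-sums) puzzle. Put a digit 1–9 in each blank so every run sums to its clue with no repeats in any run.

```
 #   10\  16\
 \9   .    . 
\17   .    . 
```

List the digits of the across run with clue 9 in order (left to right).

2 7

17 in 2 cells must be {8,9}; 16 in 2 cells must be {7,9}.
The 9 across and the 16 down share only 7, so R1C2 = 7.
R2C2 = 16 − 7 = 9 completes the 16 down.
R1C1 = 9 − 7 = 2 completes the 9 across.
R2C1 = 17 − 9 = 8 completes the 17 across.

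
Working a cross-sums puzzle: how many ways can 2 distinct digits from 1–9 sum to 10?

4

2 distinct digits from 1–9 sum between 3 and 17.
Enumerating: {1,9}, {2,8}, {3,7}, {4,6}.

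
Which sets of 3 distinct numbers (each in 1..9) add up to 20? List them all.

3 distinct digits from 1–9 sum between 6 and 24.

{3,8,9}; {4,7,9}; {5,6,9}; {5,7,8}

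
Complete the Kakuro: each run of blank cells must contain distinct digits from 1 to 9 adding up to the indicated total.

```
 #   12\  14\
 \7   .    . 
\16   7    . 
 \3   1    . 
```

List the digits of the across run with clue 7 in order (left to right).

4 3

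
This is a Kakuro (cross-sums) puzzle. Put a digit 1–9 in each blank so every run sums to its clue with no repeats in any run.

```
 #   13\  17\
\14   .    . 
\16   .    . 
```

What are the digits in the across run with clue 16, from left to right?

16 in 2 cells must be {7,9}; 17 in 2 cells must be {8,9}.
The 16 across and the 17 down share only 9, so R2C2 = 9.
R1C2 = 17 − 9 = 8 completes the 17 down.
R2C1 = 16 − 9 = 7 completes the 16 across.
R1C1 = 14 − 8 = 6 completes the 14 across.

7, 9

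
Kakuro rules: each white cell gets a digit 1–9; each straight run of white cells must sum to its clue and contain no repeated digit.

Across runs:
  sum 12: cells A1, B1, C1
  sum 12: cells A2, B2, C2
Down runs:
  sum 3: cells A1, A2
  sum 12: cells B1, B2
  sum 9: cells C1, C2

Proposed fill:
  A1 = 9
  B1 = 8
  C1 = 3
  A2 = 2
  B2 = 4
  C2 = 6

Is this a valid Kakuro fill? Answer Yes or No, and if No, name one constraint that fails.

No — the down run A1–A2 sums to 11, not 3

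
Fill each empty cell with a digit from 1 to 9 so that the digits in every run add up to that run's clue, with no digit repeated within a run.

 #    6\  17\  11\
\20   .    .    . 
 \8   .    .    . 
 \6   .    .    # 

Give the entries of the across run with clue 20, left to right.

3 8 9

6 in 3 cells must be {1,2,3}.
Only 3 fits R1C1 under both its across sum 20 and down sum 6.
Nothing is forced directly, so branch on R1C2, whose candidates are 8 or 9. If R1C2 = 9: that forces R1C3 = 8, R2C3 = 3, R2C1 = 1, after which R2C2 would have to be in {4} for the 8 across but in {1,2,3,5,6,7} for the 17 down — contradiction. So R1C2 = 8.
R1C3 = 20 − 11 = 9 completes the 20 across.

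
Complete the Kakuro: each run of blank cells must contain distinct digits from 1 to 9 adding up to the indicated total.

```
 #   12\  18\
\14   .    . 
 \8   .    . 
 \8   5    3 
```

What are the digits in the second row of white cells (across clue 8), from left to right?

Given what's placed, R1C1 must be 6 to fit the 14 across and 12 down.
R1C2 = 14 − 6 = 8 completes the 14 across.
R2C1 = 12 − 11 = 1 completes the 12 down.
R2C2 = 8 − 1 = 7 completes the 8 across.

1, 7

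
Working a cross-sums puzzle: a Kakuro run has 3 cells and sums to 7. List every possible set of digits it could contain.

{1,2,4}

3 distinct digits from 1–9 sum between 6 and 24.
Only one set works: {1,2,4}.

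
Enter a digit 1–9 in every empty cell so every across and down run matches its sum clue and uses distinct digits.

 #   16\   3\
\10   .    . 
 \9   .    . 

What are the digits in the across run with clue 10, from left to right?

16 in 2 cells must be {7,9}; 3 in 2 cells must be {1,2}.
The 9 across and the 16 down share only 7, so R2C1 = 7.
R2C2 = 9 − 7 = 2 completes the 9 across.
R1C1 = 16 − 7 = 9 completes the 16 down.
R1C2 = 10 − 9 = 1 completes the 10 across.

9, 1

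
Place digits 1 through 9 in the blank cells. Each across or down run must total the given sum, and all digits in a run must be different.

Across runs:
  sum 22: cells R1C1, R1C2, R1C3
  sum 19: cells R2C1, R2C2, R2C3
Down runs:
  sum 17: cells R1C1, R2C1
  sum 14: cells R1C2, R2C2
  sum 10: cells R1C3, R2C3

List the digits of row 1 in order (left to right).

9 5 8

17 in 2 cells must be {8,9}.
Nothing is forced directly, so branch on R1C1, whose candidates are 8 or 9. If R1C1 = 8: that forces R1C3 = 9, R2C1 = 9, after which R2C3 would have to be in {2,3,4,6,7,8} for the 19 across but in {1} for the 10 down — contradiction. So R1C1 = 9.
R2C1 = 17 − 9 = 8 completes the 17 down.
Nothing is forced directly, so branch on R1C2, whose candidates are 5 or 6 or 8. If R1C2 = 6: that forces R1C3 = 7, after which R2C2 would have to be in {2,4,5,6,7,9} for the 19 across but in {8} for the 14 down — contradiction. If R1C2 = 8: then R1C3 would have to be in {5} for the 22 across but in {1,2,3,4,6,7,8,9} for the 10 down — contradiction. So R1C2 = 5.
R1C3 = 22 − 14 = 8 completes the 22 across.
R2C2 = 14 − 5 = 9 completes the 14 down.
R2C3 = 19 − 17 = 2 completes the 19 across.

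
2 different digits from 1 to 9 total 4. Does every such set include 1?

Yes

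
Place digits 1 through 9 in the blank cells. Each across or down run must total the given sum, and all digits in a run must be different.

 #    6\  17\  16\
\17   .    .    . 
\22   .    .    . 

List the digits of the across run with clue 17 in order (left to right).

1 9 7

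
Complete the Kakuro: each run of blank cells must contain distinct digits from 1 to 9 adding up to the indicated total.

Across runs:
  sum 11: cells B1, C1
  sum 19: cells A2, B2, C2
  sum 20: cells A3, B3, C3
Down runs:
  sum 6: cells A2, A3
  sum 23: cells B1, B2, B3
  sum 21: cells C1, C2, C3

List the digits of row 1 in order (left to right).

6 5

23 in 3 cells must be {6,8,9}.
Nothing is forced directly, so branch on A3, whose candidates are 4 or 5. If A3 = 5: then A2 would have to be in {2,3,4,5,6,7,8,9} for the 19 across but in {1} for the 6 down — contradiction. So A3 = 4.
A2 = 6 − 4 = 2 completes the 6 down.
Given what's placed, B3 must be 9 to fit the 20 across and 23 down.
C3 = 20 − 13 = 7 completes the 20 across.
B2 = 8: the only remaining digit allowed by both the 19 across and the 23 down.
C2 = 19 − 10 = 9 completes the 19 across.
B1 = 23 − 17 = 6 completes the 23 down.
C1 = 11 − 6 = 5 completes the 11 across.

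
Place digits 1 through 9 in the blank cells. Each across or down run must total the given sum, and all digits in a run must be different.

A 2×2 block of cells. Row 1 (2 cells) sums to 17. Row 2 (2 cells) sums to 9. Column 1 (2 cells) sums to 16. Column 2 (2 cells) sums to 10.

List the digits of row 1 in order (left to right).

17 in 2 cells must be {8,9}; 16 in 2 cells must be {7,9}.
The 17 across and the 16 down share only 9, so (1,1) = 9.
(1,2) = 17 − 9 = 8 completes the 17 across.
(2,1) = 16 − 9 = 7 completes the 16 down.
(2,2) = 9 − 7 = 2 completes the 9 across.

9 8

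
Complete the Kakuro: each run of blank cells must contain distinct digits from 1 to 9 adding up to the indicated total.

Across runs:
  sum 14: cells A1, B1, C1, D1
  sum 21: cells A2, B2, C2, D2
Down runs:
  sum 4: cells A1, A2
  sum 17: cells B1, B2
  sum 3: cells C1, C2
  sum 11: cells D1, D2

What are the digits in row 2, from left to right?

3 9 1 8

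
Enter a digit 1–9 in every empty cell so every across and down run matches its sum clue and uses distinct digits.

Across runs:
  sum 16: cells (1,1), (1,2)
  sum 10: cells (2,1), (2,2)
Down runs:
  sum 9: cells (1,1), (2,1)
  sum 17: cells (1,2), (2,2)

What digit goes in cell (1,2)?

16 in 2 cells must be {7,9}; 17 in 2 cells must be {8,9}.
The 16 across and the 9 down share only 7, so (1,1) = 7.
(1,2) = 16 − 7 = 9 completes the 16 across.
(2,1) = 9 − 7 = 2 completes the 9 down.
(2,2) = 10 − 2 = 8 completes the 10 across.

9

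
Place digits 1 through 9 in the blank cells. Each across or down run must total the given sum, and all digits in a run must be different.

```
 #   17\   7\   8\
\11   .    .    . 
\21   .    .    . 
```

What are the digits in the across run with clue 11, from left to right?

8 2 1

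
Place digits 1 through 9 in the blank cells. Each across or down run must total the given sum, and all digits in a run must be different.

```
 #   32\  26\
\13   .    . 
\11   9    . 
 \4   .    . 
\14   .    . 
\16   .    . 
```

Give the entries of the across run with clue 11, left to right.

9 2

4 in 2 cells must be {1,3}; 16 in 2 cells must be {7,9}.
R2C2 = 11 − 9 = 2 completes the 11 across.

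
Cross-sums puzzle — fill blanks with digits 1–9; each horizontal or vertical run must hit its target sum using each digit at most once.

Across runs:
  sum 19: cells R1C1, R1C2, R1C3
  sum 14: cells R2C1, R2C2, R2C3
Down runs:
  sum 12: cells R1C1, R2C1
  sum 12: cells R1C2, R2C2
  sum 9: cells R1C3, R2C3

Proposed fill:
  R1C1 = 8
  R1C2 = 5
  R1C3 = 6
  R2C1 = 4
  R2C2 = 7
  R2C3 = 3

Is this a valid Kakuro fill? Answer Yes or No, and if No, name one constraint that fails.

Across: 8+5+6=19; 4+7+3=14. Down: 8+4=12; 5+7=12; 6+3=9. No digit repeats within any run.

Yes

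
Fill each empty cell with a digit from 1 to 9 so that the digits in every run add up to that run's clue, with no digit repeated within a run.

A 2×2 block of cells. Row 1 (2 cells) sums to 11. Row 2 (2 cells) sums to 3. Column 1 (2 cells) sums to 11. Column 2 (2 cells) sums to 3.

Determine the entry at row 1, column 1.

9

3 in 2 cells must be {1,2}.
The 11 across and the 3 down share only 2, so (1,2) = 2.
The 3 across and the 11 down share only 2, so (2,1) = 2.
(2,2) = 3 − 2 = 1 completes the 3 across.
(1,1) = 11 − 2 = 9 completes the 11 across.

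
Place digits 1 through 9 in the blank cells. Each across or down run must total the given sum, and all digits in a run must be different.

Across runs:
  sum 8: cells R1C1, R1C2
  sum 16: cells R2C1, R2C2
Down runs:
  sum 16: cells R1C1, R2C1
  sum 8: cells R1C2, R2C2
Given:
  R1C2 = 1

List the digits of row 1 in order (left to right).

7 1

16 in 2 cells must be {7,9}.
R1C1 = 8 − 1 = 7 completes the 8 across.
R2C1 = 16 − 7 = 9 completes the 16 down.
R2C2 = 16 − 9 = 7 completes the 16 across.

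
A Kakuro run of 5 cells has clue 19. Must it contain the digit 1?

Yes

Every partition of 19 into 5 distinct digits includes 1: {1,2,3,4,9}, {1,2,3,5,8}, {1,2,3,6,7}, {1,2,4,5,7}, {1,3,4,5,6}.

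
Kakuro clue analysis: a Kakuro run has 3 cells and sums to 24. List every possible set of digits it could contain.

{7,8,9}

3 distinct digits from 1–9 sum between 6 and 24.
Only one set works: {7,8,9}.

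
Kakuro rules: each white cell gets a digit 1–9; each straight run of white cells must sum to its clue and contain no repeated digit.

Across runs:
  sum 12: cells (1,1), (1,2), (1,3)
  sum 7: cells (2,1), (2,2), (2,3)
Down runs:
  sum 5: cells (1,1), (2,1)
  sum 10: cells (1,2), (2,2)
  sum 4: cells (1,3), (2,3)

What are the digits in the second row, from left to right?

4 2 1

7 in 3 cells must be {1,2,4}; 4 in 2 cells must be {1,3}.
The 7 across and the 4 down share only 1, so (2,3) = 1.
(1,3) = 4 − 1 = 3 completes the 4 down.
Nothing is forced directly, so branch on (2,1), whose candidates are 2 or 4. If (2,1) = 2: then (1,1) would have to be in {1,2,4,5,7,8} for the 12 across but in {3} for the 5 down — contradiction. So (2,1) = 4.
(1,1) = 5 − 4 = 1 completes the 5 down.
(1,2) = 12 − 4 = 8 completes the 12 across.
(2,2) = 7 − 5 = 2 completes the 7 across.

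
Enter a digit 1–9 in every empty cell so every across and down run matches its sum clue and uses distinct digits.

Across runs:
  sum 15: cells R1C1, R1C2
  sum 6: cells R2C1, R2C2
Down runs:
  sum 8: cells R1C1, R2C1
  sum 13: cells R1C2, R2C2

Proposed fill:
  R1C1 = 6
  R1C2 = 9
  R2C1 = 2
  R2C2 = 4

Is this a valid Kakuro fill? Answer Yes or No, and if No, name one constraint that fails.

Across: 6+9=15; 2+4=6. Down: 6+2=8; 9+4=13. No digit repeats within any run.

Yes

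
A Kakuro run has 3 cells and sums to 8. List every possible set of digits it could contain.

{1,2,5}; {1,3,4}

3 distinct digits from 1–9 sum between 6 and 24.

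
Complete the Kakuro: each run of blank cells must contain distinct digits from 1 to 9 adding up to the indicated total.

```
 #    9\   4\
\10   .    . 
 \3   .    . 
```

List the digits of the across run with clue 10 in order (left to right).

7 3

3 in 2 cells must be {1,2}; 4 in 2 cells must be {1,3}.
The 3 across and the 4 down share only 1, so R2C2 = 1.
R1C2 = 4 − 1 = 3 completes the 4 down.
R2C1 = 3 − 1 = 2 completes the 3 across.
R1C1 = 10 − 3 = 7 completes the 10 across.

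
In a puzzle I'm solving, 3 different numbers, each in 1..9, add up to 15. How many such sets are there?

8

3 distinct digits from 1–9 sum between 6 and 24.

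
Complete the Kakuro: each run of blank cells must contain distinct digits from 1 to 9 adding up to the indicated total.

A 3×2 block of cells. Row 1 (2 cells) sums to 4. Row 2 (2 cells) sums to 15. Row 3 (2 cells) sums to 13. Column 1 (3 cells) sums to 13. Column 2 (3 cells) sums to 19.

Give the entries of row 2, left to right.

4 in 2 cells must be {1,3}.
The 4 across and the 19 down share only 3, so (1,2) = 3.
(1,1) = 4 − 3 = 1 completes the 4 across.
Nothing is forced directly, so branch on (2,2), whose candidates are 7 or 9. If (2,2) = 9: then (2,1) would have to be in {6} for the 15 across but in {3,4,5,7,8,9} for the 13 down — contradiction. So (2,2) = 7.
(2,1) = 15 − 7 = 8 completes the 15 across.
(3,1) = 13 − 9 = 4 completes the 13 down.
(3,2) = 13 − 4 = 9 completes the 13 across.

8 7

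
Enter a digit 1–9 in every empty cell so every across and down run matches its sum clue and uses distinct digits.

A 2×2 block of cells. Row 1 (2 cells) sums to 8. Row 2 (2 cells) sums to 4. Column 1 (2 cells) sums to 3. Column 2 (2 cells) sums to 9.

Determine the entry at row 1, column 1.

2

4 in 2 cells must be {1,3}; 3 in 2 cells must be {1,2}.
The 4 across and the 3 down share only 1, so (2,1) = 1.
(2,2) = 4 − 1 = 3 completes the 4 across.
(1,1) = 3 − 1 = 2 completes the 3 down.
(1,2) = 8 − 2 = 6 completes the 8 across.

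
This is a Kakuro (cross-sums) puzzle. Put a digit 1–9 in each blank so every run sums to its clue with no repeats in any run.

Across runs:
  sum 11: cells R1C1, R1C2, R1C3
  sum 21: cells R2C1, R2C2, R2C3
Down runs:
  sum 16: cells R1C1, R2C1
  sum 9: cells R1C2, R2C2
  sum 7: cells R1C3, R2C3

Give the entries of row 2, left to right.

9 8 4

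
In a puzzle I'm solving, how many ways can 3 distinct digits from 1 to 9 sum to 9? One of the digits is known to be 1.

2

3 distinct digits from 1–9 sum between 6 and 24.
Keeping only sets containing 1.
Enumerating: {1,2,6}, {1,3,5}.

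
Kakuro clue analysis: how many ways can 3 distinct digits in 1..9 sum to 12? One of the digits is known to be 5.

2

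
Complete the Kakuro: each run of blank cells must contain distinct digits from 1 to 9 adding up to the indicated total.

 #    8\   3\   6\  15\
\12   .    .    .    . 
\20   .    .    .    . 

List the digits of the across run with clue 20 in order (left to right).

5 2 4 9

3 in 2 cells must be {1,2}.
Only 6 fits R1C4 under both its across sum 12 and down sum 15.
R2C4 = 15 − 6 = 9 completes the 15 down.
Nothing is forced directly, so branch on R1C2, whose candidates are 1 or 2. If R1C2 = 2: that forces R1C3 = 1, R2C2 = 1, after which R2C3 would have to be in {2,3,4,6,7,8} for the 20 across but in {5} for the 6 down — contradiction. So R1C2 = 1.
R1C3 = 2: the only remaining digit allowed by both the 12 across and the 6 down.
R2C2 = 3 − 1 = 2 completes the 3 down.
R2C3 = 6 − 2 = 4 completes the 6 down.
R1C1 = 12 − 9 = 3 completes the 12 across.
R2C1 = 20 − 15 = 5 completes the 20 across.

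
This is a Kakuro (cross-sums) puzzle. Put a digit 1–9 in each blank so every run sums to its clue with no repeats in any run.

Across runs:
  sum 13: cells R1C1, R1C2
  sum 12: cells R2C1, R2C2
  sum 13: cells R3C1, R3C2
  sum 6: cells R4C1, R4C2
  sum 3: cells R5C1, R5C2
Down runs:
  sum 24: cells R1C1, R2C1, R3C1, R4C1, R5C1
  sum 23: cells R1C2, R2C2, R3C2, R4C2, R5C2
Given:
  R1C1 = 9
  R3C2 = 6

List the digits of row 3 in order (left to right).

7 6

3 in 2 cells must be {1,2}.
R1C2 = 13 − 9 = 4 completes the 13 across.
R3C1 = 13 − 6 = 7 completes the 13 across.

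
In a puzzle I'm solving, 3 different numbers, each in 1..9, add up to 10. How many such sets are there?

4

3 distinct digits from 1–9 sum between 6 and 24.
Enumerating: {1,2,7}, {1,3,6}, {1,4,5}, {2,3,5}.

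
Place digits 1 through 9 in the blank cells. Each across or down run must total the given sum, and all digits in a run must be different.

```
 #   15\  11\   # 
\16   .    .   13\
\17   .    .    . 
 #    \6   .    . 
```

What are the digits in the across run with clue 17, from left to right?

16 in 2 cells must be {7,9}.
The 16 across and the 11 down share only 7, so R1C2 = 7.
R3C2 = 1: the only remaining digit allowed by both the 6 across and the 11 down.
R3C3 = 6 − 1 = 5 completes the 6 across.
R1C1 = 16 − 7 = 9 completes the 16 across.
R2C1 = 15 − 9 = 6 completes the 15 down.
R2C2 = 11 − 8 = 3 completes the 11 down.
R2C3 = 17 − 9 = 8 completes the 17 across.

6, 3, 8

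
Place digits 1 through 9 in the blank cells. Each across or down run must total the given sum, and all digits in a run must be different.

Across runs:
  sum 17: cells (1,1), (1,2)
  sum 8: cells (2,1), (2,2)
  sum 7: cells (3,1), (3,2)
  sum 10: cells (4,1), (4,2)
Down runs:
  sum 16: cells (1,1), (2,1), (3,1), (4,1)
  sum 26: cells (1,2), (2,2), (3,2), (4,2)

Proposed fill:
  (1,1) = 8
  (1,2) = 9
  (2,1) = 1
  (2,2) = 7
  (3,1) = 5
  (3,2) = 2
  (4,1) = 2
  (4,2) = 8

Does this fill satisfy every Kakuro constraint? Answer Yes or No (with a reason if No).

Across: 8+9=17; 1+7=8; 5+2=7; 2+8=10. Down: 8+1+5+2=16; 9+7+2+8=26. No digit repeats within any run.

Yes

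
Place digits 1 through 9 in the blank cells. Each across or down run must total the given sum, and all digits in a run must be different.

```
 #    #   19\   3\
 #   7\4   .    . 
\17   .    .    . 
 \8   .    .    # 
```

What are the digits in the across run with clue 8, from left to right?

1, 7

4 in 2 cells must be {1,3}; 3 in 2 cells must be {1,2}.
The 4 across and the 19 down share only 3, so R1C2 = 3.
R1C3 = 4 − 3 = 1 completes the 4 across.
R2C3 = 3 − 1 = 2 completes the 3 down.
R3C2 = 7: the only remaining digit allowed by both the 8 across and the 19 down.
R2C1 = 6: the only remaining digit allowed by both the 17 across and the 7 down.
R2C2 = 17 − 8 = 9 completes the 17 across.
R3C1 = 8 − 7 = 1 completes the 8 across.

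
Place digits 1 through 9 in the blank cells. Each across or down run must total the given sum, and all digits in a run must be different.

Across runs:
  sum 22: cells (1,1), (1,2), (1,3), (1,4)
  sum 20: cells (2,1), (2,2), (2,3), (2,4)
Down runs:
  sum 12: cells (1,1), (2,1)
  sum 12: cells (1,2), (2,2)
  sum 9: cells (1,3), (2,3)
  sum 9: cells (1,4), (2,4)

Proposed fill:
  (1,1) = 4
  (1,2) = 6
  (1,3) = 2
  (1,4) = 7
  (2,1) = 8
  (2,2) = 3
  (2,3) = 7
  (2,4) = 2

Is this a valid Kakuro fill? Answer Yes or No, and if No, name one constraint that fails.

No — the down run (1,2)–(2,2) sums to 9, not 12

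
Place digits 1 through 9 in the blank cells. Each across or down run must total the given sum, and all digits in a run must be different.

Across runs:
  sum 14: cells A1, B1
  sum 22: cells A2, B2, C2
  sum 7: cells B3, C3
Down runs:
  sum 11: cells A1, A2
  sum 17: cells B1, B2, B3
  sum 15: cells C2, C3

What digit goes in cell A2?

6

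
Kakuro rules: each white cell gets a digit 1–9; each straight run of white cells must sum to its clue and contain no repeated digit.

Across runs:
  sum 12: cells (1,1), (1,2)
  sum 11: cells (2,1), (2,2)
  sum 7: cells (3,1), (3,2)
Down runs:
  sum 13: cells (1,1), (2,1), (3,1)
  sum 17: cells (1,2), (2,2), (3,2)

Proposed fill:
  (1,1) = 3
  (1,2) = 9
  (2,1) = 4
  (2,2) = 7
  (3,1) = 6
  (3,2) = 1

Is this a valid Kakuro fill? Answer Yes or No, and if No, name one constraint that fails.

Yes

Across: 3+9=12; 4+7=11; 6+1=7. Down: 3+4+6=13; 9+7+1=17. No digit repeats within any run.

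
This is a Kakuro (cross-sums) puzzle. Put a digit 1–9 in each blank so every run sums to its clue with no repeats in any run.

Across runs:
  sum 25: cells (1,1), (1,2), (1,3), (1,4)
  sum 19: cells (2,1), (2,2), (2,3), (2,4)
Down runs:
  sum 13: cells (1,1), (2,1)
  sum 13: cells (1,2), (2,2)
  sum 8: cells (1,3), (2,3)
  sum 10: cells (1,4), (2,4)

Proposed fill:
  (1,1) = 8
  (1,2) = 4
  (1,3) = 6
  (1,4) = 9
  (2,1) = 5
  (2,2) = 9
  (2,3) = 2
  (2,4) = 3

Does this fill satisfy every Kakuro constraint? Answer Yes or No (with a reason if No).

No — the down run (1,4)–(2,4) sums to 12, not 10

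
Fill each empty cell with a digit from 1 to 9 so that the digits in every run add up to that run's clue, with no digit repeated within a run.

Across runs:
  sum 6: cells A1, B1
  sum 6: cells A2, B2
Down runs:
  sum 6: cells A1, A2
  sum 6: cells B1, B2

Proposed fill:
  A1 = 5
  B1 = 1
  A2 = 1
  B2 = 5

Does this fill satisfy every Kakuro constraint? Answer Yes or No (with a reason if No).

Yes

Across: 5+1=6; 1+5=6. Down: 5+1=6; 1+5=6. No digit repeats within any run.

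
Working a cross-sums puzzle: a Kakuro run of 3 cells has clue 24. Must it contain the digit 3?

The only way to make 24 from 3 distinct digits is {7,8,9}, which does not contain 3.

No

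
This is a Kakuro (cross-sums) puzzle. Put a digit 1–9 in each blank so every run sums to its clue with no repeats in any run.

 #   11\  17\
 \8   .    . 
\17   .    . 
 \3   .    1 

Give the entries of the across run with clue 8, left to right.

1, 7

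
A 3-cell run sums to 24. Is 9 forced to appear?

The only way to make 24 from 3 distinct digits is {7,8,9}, which contains 9.

Yes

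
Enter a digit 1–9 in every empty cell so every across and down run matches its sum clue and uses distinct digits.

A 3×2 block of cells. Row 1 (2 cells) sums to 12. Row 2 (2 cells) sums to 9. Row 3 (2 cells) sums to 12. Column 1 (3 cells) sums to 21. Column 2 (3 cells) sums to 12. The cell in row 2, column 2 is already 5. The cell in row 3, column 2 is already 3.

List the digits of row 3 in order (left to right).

(1,2) = 12 − 8 = 4 completes the 12 down.
(2,1) = 9 − 5 = 4 completes the 9 across.
(3,1) = 12 − 3 = 9 completes the 12 across.
(1,1) = 12 − 4 = 8 completes the 12 across.

9 3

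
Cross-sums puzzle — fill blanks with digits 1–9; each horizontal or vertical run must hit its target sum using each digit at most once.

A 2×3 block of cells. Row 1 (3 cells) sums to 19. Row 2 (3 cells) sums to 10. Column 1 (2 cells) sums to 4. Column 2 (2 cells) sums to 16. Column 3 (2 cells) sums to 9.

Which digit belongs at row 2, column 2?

7

4 in 2 cells must be {1,3}; 16 in 2 cells must be {7,9}.
The 19 across and the 4 down share only 3, so (1,1) = 3.
Given what's placed, (1,3) must be 7 to fit the 19 across and 9 down.
(2,1) = 4 − 3 = 1 completes the 4 down.
(2,2) = 7: the only remaining digit allowed by both the 10 across and the 16 down.
(2,3) = 10 − 8 = 2 completes the 10 across.
(1,2) = 19 − 10 = 9 completes the 19 across.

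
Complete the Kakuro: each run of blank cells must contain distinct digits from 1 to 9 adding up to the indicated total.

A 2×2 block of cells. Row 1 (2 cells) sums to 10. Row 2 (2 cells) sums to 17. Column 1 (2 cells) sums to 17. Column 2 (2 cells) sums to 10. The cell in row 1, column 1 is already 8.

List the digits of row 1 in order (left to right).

8, 2

17 in 2 cells must be {8,9}.
(1,2) = 10 − 8 = 2 completes the 10 across.
(2,1) = 17 − 8 = 9 completes the 17 down.
(2,2) = 17 − 9 = 8 completes the 17 across.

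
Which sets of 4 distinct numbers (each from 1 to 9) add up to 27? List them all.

{3,7,8,9}; {4,6,8,9}; {5,6,7,9}

4 distinct digits from 1–9 sum between 10 and 30.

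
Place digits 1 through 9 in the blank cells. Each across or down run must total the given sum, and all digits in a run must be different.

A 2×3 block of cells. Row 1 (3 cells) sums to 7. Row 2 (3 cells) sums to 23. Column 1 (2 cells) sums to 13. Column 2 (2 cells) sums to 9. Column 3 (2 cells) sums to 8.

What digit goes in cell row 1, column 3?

2

7 in 3 cells must be {1,2,4}; 23 in 3 cells must be {6,8,9}.
The 7 across and the 13 down share only 4, so (1,1) = 4.
(2,1) = 13 − 4 = 9 completes the 13 down.
Given what's placed, (2,3) must be 6 to fit the 23 across and 8 down.
(1,3) = 8 − 6 = 2 completes the 8 down.
(2,2) = 23 − 15 = 8 completes the 23 across.
(1,2) = 7 − 6 = 1 completes the 7 across.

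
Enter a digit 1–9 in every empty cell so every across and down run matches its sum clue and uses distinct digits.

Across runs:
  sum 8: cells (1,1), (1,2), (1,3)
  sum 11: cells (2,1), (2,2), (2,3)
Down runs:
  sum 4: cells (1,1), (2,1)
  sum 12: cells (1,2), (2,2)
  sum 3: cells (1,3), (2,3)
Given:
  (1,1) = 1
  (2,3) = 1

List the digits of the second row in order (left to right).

4 in 2 cells must be {1,3}; 3 in 2 cells must be {1,2}.
(1,3) = 3 − 1 = 2 completes the 3 down.
(2,1) = 4 − 1 = 3 completes the 4 down.
(2,2) = 11 − 4 = 7 completes the 11 across.
(1,2) = 8 − 3 = 5 completes the 8 across.

3 7 1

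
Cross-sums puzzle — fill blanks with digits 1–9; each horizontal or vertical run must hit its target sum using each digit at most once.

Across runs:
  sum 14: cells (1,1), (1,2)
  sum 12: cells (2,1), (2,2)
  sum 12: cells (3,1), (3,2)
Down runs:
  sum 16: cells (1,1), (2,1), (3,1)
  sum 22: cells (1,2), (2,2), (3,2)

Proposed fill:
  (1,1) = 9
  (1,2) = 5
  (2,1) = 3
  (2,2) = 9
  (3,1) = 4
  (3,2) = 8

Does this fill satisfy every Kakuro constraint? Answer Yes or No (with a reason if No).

Across: 9+5=14; 3+9=12; 4+8=12. Down: 9+3+4=16; 5+9+8=22. No digit repeats within any run.

Yes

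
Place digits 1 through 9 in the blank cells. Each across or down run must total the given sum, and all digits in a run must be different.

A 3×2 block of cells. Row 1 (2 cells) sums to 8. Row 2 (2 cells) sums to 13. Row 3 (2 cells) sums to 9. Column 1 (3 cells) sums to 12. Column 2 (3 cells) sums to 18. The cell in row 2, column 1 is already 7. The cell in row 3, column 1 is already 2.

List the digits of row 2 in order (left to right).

(1,1) = 12 − 9 = 3 completes the 12 down.
(1,2) = 8 − 3 = 5 completes the 8 across.
(2,2) = 13 − 7 = 6 completes the 13 across.
(3,2) = 9 − 2 = 7 completes the 9 across.

7 6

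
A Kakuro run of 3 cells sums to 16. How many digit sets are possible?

3 distinct digits from 1–9 sum between 6 and 24.

8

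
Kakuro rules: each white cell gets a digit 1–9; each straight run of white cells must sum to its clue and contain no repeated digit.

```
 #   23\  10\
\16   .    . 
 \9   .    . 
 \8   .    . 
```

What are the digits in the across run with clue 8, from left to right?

16 in 2 cells must be {7,9}; 23 in 3 cells must be {6,8,9}.
The 16 across and the 23 down share only 9, so R1C1 = 9.
R1C2 = 16 − 9 = 7 completes the 16 across.
Given what's placed, R3C1 must be 6 to fit the 8 across and 23 down.
R3C2 = 8 − 6 = 2 completes the 8 across.
R2C1 = 23 − 15 = 8 completes the 23 down.
R2C2 = 9 − 8 = 1 completes the 9 across.

6, 2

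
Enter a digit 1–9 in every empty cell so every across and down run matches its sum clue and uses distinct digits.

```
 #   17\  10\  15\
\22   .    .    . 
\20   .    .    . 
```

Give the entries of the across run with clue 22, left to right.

9, 7, 6

17 in 2 cells must be {8,9}.
Nothing is forced directly, so branch on R1C1, whose candidates are 8 or 9. If R1C1 = 8: that forces R1C2 = 9, after which R1C3 would have to be in {5} for the 22 across but in {6,7,8,9} for the 15 down — contradiction. So R1C1 = 9.
R2C1 = 17 − 9 = 8 completes the 17 down.
Nothing is forced directly, so branch on R2C3, whose candidates are 7 or 9. If R2C3 = 7: that forces R1C3 = 8, after which R2C2 would have to be in {5} for the 20 across but in {1,2,3,4,6,7,8,9} for the 10 down — contradiction. So R2C3 = 9.
R1C3 = 15 − 9 = 6 completes the 15 down.
R2C2 = 20 − 17 = 3 completes the 20 across.
R1C2 = 22 − 15 = 7 completes the 22 across.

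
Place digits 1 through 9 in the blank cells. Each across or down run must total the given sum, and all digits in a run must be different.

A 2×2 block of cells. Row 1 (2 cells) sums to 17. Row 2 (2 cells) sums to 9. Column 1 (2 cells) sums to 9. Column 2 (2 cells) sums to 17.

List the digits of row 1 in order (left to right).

17 in 2 cells must be {8,9}.
The 17 across and the 9 down share only 8, so (1,1) = 8.
(1,2) = 17 − 8 = 9 completes the 17 across.
(2,1) = 9 − 8 = 1 completes the 9 down.
(2,2) = 9 − 1 = 8 completes the 9 across.

8 9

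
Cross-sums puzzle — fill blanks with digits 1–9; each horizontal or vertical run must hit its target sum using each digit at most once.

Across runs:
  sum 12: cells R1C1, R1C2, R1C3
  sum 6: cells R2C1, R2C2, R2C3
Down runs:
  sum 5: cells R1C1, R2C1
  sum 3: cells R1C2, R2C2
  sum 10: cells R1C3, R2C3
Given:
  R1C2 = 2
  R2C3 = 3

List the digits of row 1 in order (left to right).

6 in 3 cells must be {1,2,3}; 3 in 2 cells must be {1,2}.
R1C3 = 10 − 3 = 7 completes the 10 down.
R2C2 = 3 − 2 = 1 completes the 3 down.
R1C1 = 12 − 9 = 3 completes the 12 across.
R2C1 = 6 − 4 = 2 completes the 6 across.

3 2 7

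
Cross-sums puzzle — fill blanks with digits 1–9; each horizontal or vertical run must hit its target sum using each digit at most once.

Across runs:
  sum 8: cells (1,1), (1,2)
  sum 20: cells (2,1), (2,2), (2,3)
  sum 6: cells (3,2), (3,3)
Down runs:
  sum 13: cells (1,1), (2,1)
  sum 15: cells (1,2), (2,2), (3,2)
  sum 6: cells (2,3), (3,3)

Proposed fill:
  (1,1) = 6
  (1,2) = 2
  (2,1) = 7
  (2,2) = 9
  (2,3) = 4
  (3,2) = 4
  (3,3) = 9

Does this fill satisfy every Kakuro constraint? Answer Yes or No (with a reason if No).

No — the down run (2,3)–(3,3) sums to 13, not 6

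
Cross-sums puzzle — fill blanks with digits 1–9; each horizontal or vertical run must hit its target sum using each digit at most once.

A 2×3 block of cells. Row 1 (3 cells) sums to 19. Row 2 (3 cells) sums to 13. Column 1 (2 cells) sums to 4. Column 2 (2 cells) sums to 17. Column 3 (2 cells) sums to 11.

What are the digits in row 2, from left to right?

4 in 2 cells must be {1,3}; 17 in 2 cells must be {8,9}.
The 19 across and the 4 down share only 3, so (1,1) = 3.
Given what's placed, (1,2) must be 9 to fit the 19 across and 17 down.
(1,3) = 19 − 12 = 7 completes the 19 across.
(2,1) = 4 − 3 = 1 completes the 4 down.
(2,2) = 17 − 9 = 8 completes the 17 down.
(2,3) = 13 − 9 = 4 completes the 13 across.

1, 8, 4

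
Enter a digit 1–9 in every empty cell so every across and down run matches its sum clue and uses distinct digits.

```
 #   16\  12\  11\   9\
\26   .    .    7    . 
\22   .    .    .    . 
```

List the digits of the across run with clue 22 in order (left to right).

7 8 4 3

16 in 2 cells must be {7,9}.
Given what's placed, R1C1 must be 9 to fit the 26 across and 16 down.
R2C1 = 16 − 9 = 7 completes the 16 down.
R2C3 = 11 − 7 = 4 completes the 11 down.
Nothing is forced directly, so branch on R1C2, whose candidates are 4 or 8. If R1C2 = 8: that forces R1C4 = 2, after which R2C2 would have to be in {2,3,5,6,8,9} for the 22 across but in {4} for the 12 down — contradiction. So R1C2 = 4.
R1C4 = 26 − 20 = 6 completes the 26 across.
R2C2 = 12 − 4 = 8 completes the 12 down.
R2C4 = 22 − 19 = 3 completes the 22 across.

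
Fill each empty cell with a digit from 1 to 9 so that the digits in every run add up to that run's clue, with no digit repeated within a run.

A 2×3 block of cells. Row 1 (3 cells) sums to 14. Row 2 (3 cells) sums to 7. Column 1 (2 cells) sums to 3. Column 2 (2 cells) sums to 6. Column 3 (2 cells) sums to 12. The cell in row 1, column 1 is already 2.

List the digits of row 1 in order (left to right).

7 in 3 cells must be {1,2,4}; 3 in 2 cells must be {1,2}.
(2,1) = 3 − 2 = 1 completes the 3 down.
Given what's placed, (2,3) must be 4 to fit the 7 across and 12 down.
(1,3) = 12 − 4 = 8 completes the 12 down.
(2,2) = 7 − 5 = 2 completes the 7 across.
(1,2) = 14 − 10 = 4 completes the 14 across.

2 4 8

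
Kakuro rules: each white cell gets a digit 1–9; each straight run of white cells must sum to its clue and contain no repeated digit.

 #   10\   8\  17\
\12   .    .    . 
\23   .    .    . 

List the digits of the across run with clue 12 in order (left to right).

23 in 3 cells must be {6,8,9}; 17 in 2 cells must be {8,9}.
The 23 across and the 8 down share only 6, so R2C2 = 6.
R1C2 = 8 − 6 = 2 completes the 8 down.
Given what's placed, R1C3 must be 9 to fit the 12 across and 17 down.
R2C3 = 17 − 9 = 8 completes the 17 down.
R1C1 = 12 − 11 = 1 completes the 12 across.
R2C1 = 23 − 14 = 9 completes the 23 across.

1 2 9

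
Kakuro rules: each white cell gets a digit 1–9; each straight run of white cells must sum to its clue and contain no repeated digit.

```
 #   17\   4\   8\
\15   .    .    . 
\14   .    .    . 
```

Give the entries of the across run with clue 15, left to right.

8, 1, 6

17 in 2 cells must be {8,9}; 4 in 2 cells must be {1,3}.
Nothing is forced directly, so branch on R1C2, whose candidates are 1 or 3. If R1C2 = 3: that forces R1C1 = 8, after which R1C3 would have to be in {4} for the 15 across but in {1,2,3,5,6,7} for the 8 down — contradiction. So R1C2 = 1.
R2C2 = 4 − 1 = 3 completes the 4 down.
Given what's placed, R2C1 must be 9 to fit the 14 across and 17 down.
R2C3 = 14 − 12 = 2 completes the 14 across.
R1C1 = 17 − 9 = 8 completes the 17 down.
R1C3 = 15 − 9 = 6 completes the 15 across.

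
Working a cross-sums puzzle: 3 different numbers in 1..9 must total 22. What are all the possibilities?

3 distinct digits from 1–9 sum between 6 and 24.

{5,8,9}; {6,7,9}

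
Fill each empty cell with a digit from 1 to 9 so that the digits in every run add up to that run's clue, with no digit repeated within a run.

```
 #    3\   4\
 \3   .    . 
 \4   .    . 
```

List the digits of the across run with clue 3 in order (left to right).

2, 1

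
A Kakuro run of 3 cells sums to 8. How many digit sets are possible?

2

3 distinct digits from 1–9 sum between 6 and 24.
Enumerating: {1,2,5}, {1,3,4}.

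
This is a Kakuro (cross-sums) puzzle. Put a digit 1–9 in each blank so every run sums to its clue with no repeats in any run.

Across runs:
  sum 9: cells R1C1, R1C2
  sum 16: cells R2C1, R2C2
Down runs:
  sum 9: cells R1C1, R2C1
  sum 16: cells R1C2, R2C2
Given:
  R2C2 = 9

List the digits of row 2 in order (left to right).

7, 9

16 in 2 cells must be {7,9}.
R1C2 = 16 − 9 = 7 completes the 16 down.
R2C1 = 16 − 9 = 7 completes the 16 across.
R1C1 = 9 − 7 = 2 completes the 9 across.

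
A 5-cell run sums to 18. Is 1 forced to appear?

Yes

Every partition of 18 into 5 distinct digits includes 1: {1,2,3,4,8}, {1,2,3,5,7}, {1,2,4,5,6}.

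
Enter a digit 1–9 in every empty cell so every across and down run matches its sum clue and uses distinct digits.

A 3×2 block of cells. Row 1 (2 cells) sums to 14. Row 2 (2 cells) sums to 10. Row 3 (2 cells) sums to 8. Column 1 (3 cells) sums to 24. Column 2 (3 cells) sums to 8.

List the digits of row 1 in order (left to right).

24 in 3 cells must be {7,8,9}.
The 14 across and the 8 down share only 5, so (1,2) = 5.
The 8 across and the 24 down share only 7, so (3,1) = 7.
(3,2) = 8 − 7 = 1 completes the 8 across.
(1,1) = 14 − 5 = 9 completes the 14 across.
(2,1) = 24 − 16 = 8 completes the 24 down.
(2,2) = 10 − 8 = 2 completes the 10 across.

9 5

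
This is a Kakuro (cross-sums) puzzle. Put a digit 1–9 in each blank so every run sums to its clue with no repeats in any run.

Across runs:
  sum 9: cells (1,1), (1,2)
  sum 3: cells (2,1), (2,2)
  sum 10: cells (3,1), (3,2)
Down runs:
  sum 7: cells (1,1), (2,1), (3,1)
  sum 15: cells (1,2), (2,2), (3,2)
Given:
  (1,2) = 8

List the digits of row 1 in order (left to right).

3 in 2 cells must be {1,2}; 7 in 3 cells must be {1,2,4}.
(1,1) = 9 − 8 = 1 completes the 9 across.
(2,1) = 2: the only remaining digit allowed by both the 3 across and the 7 down.
(2,2) = 3 − 2 = 1 completes the 3 across.
(3,1) = 7 − 3 = 4 completes the 7 down.
(3,2) = 10 − 4 = 6 completes the 10 across.

1 8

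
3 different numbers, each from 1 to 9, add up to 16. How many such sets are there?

3 distinct digits from 1–9 sum between 6 and 24.

8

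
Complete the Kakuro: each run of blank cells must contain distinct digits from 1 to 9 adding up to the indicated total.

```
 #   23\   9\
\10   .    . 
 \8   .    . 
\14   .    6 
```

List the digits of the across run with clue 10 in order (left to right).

9 1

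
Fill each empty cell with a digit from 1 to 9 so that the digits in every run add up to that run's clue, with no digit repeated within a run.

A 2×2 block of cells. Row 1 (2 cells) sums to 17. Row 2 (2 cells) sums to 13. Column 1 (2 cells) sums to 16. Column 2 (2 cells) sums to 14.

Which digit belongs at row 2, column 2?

6

17 in 2 cells must be {8,9}; 16 in 2 cells must be {7,9}.
The 17 across and the 16 down share only 9, so (1,1) = 9.
(1,2) = 17 − 9 = 8 completes the 17 across.
(2,1) = 16 − 9 = 7 completes the 16 down.
(2,2) = 13 − 7 = 6 completes the 13 across.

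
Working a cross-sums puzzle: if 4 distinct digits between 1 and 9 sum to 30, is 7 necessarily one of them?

Yes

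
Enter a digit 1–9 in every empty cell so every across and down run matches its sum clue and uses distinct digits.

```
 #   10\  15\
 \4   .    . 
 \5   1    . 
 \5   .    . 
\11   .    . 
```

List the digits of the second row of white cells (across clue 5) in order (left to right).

4 in 2 cells must be {1,3}; 10 in 4 cells must be {1,2,3,4}.
Given what's placed, R1C1 must be 3 to fit the 4 across and 10 down.
R1C2 = 4 − 3 = 1 completes the 4 across.
R2C2 = 5 − 1 = 4 completes the 5 across.
No cell is forced outright now. R3C1 can only be 2 or 4 (the digits allowed by both its 5 across and its 10 down). If R3C1 = 4: then R3C2 would have to be in {1} for the 5 across but in {2,3,7,8} for the 15 down — contradiction. So R3C1 = 2.
R3C2 = 5 − 2 = 3 completes the 5 across.
R4C1 = 10 − 6 = 4 completes the 10 down.
R4C2 = 11 − 4 = 7 completes the 11 across.

1, 4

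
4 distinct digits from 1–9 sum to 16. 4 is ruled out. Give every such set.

{1,2,5,8}; {1,2,6,7}; {1,3,5,7}; {2,3,5,6}

4 distinct digits from 1–9 sum between 10 and 30.
Dropping sets that contain 4.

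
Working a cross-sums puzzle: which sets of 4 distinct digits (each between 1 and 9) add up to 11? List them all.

4 distinct digits from 1–9 sum between 10 and 30.
Only one set works: {1,2,3,5}.

{1,2,3,5}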